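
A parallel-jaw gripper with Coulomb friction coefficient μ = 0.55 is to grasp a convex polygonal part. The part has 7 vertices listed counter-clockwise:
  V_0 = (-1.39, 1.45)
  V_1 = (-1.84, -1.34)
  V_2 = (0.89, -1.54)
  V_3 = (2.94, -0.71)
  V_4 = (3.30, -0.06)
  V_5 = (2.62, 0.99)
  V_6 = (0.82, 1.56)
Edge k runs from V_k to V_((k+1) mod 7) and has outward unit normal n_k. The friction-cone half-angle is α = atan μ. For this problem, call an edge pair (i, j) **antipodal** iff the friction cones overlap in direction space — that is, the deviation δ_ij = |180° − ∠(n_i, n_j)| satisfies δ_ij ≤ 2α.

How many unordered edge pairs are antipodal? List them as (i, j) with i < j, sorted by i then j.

count = 7; pairs: (0,3), (0,4), (1,4), (1,5), (1,6), (2,5), (2,6)

α = atan 0.55 = 28.81°;  2α = 57.62°
n_0 = (-0.9872, +0.1592)
n_1 = (-0.0731, -0.9973)
n_2 = (+0.3753, -0.9269)
n_3 = (+0.8748, -0.4845)
n_4 = (+0.8394, +0.5436)
n_5 = (+0.3019, +0.9533)
n_6 = (-0.0497, +0.9988)
  (0,1): δ = 85.03°  ·
  (0,2): δ = 58.80°  ·
  (0,3): δ = 19.82°  ✓
  (0,4): δ = 42.09°  ✓
  (0,5): δ = 81.59°  ·
  (0,6): δ = 102.01°  ·
  (1,2): δ = 153.77°  ·
  (1,3): δ = 114.79°  ·
  (1,4): δ = 52.88°  ✓
  (1,5): δ = 13.38°  ✓
  (1,6): δ = 7.04°  ✓
  (2,3): δ = 141.02°  ·
  (2,4): δ = 79.11°  ·
  (2,5): δ = 39.61°  ✓
  (2,6): δ = 19.19°  ✓
  (3,4): δ = 118.09°  ·
  (3,5): δ = 78.59°  ·
  (3,6): δ = 58.17°  ·
  (4,5): δ = 140.50°  ·
  (4,6): δ = 120.08°  ·
  (5,6): δ = 159.58°  ·
antipodal pairs: 7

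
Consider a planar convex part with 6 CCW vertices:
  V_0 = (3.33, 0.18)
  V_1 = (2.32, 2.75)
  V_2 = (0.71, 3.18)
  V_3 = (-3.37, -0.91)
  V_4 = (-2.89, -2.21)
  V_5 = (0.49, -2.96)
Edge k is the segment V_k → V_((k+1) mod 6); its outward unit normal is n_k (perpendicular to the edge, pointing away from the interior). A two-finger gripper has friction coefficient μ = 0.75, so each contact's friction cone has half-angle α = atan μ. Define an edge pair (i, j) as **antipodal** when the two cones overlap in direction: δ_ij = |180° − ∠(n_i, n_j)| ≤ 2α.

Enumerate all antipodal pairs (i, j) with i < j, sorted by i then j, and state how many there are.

α = atan 0.75 = 36.87°;  2α = 73.74°
n_0 = (+0.9307, +0.3658)
n_1 = (+0.2580, +0.9661)
n_2 = (-0.7080, +0.7062)
n_3 = (-0.9381, -0.3464)
n_4 = (-0.2166, -0.9763)
n_5 = (+0.7416, -0.6708)
  (0,1): δ = 126.41°  ·
  (0,2): δ = 66.38°  ✓
  (0,3): δ = 1.19°  ✓
  (0,4): δ = 56.03°  ✓
  (0,5): δ = 116.42°  ·
  (1,2): δ = 119.98°  ·
  (1,3): δ = 54.78°  ✓
  (1,4): δ = 2.44°  ✓
  (1,5): δ = 62.83°  ✓
  (2,3): δ = 114.80°  ·
  (2,4): δ = 57.58°  ✓
  (2,5): δ = 2.80°  ✓
  (3,4): δ = 122.78°  ·
  (3,5): δ = 62.39°  ✓
  (4,5): δ = 119.62°  ·
antipodal pairs: 9

count = 9; pairs: (0,2), (0,3), (0,4), (1,3), (1,4), (1,5), (2,4), (2,5), (3,5)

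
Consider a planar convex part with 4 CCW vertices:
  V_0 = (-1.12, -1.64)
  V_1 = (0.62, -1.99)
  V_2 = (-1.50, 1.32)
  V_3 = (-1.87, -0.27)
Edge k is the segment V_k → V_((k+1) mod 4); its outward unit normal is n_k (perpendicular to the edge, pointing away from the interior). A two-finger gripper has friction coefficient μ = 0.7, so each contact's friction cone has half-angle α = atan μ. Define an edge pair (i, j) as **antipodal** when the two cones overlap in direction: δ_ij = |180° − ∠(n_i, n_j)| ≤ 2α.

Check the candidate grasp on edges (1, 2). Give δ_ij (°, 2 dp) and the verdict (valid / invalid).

δ = 45.74°, valid

α = atan 0.7 = 34.99°;  2α = 69.98°
edge 1: e_1 = (-2.12, +3.31);  n_1 = (+0.8421, +0.5393)
edge 2: e_2 = (-0.37, -1.59);  n_2 = (-0.9740, +0.2266)
∠(n_1, n_2) = 134.26°
δ = |180° − 134.26°| = 45.74°
45.74° ≤ 2α = 69.98°  →  valid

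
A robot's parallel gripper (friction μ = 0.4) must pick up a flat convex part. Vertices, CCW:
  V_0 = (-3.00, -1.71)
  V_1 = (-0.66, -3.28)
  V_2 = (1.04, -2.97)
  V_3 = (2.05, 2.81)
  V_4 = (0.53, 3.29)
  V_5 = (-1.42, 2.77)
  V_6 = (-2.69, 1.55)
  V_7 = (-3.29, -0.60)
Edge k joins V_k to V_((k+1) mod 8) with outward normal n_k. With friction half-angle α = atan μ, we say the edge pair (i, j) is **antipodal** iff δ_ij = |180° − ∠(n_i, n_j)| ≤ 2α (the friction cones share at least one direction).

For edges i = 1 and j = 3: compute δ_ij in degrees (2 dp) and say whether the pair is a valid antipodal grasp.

δ = 27.86°, valid

α = atan 0.4 = 21.80°;  2α = 43.60°
edge 1: e_1 = (+1.70, +0.31);  n_1 = (+0.1794, -0.9838)
edge 3: e_3 = (-1.52, +0.48);  n_3 = (+0.3011, +0.9536)
∠(n_1, n_3) = 152.14°
δ = |180° − 152.14°| = 27.86°
27.86° ≤ 2α = 43.60°  →  valid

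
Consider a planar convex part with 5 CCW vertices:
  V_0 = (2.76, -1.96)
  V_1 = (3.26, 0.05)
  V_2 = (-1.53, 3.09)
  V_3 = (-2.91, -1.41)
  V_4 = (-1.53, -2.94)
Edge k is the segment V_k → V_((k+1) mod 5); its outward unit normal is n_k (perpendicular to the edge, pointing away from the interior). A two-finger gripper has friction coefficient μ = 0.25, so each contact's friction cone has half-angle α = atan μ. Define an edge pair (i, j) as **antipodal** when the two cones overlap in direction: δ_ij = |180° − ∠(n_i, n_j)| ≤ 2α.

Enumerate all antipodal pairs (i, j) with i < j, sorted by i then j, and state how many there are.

α = atan 0.25 = 14.04°;  2α = 28.07°
n_0 = (+0.9704, -0.2414)
n_1 = (+0.5358, +0.8443)
n_2 = (-0.9561, +0.2932)
n_3 = (-0.7426, -0.6698)
n_4 = (+0.2227, -0.9749)
  (0,1): δ = 108.43°  ·
  (0,2): δ = 3.08°  ✓
  (0,3): δ = 56.02°  ·
  (0,4): δ = 116.84°  ·
  (1,2): δ = 74.65°  ·
  (1,3): δ = 15.55°  ✓
  (1,4): δ = 45.27°  ·
  (2,3): δ = 120.90°  ·
  (2,4): δ = 60.08°  ·
  (3,4): δ = 119.18°  ·
antipodal pairs: 2

count = 2; pairs: (0,2), (1,3)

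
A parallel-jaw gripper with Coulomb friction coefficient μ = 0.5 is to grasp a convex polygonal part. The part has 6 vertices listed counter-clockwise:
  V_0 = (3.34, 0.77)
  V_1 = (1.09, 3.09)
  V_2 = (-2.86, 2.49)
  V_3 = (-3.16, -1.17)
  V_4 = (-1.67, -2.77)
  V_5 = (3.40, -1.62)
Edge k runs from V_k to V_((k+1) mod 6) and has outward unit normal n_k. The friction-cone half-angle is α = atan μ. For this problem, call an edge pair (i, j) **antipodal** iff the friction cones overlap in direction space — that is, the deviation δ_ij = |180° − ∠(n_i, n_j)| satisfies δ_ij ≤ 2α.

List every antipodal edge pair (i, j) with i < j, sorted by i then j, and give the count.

count = 5; pairs: (0,2), (0,3), (1,4), (2,5), (3,5)

α = atan 0.5 = 26.57°;  2α = 53.13°
n_0 = (+0.7179, +0.6962)
n_1 = (-0.1502, +0.9887)
n_2 = (-0.9967, +0.0817)
n_3 = (-0.7318, -0.6815)
n_4 = (+0.2212, -0.9752)
n_5 = (+0.9997, +0.0251)
  (0,1): δ = 125.49°  ·
  (0,2): δ = 48.81°  ✓
  (0,3): δ = 1.16°  ✓
  (0,4): δ = 58.66°  ·
  (0,5): δ = 137.32°  ·
  (1,2): δ = 103.32°  ·
  (1,3): δ = 55.68°  ·
  (1,4): δ = 4.14°  ✓
  (1,5): δ = 82.80°  ·
  (2,3): δ = 132.35°  ·
  (2,4): δ = 72.53°  ·
  (2,5): δ = 6.12°  ✓
  (3,4): δ = 120.18°  ·
  (3,5): δ = 41.52°  ✓
  (4,5): δ = 101.34°  ·
antipodal pairs: 5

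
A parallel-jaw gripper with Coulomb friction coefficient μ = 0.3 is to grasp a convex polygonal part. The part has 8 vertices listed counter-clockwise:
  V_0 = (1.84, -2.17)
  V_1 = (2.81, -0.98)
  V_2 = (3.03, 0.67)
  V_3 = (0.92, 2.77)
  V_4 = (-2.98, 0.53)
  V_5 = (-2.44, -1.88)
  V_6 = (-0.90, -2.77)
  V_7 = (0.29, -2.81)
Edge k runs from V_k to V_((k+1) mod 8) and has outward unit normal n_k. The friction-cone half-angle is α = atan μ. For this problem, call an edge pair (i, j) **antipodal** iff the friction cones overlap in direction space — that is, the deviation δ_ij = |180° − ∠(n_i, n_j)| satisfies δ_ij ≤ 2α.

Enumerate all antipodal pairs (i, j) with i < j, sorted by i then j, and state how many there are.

count = 6; pairs: (0,3), (1,4), (2,4), (2,5), (3,6), (3,7)

α = atan 0.3 = 16.70°;  2α = 33.40°
n_0 = (+0.7751, -0.6318)
n_1 = (+0.9912, -0.1322)
n_2 = (+0.7054, +0.7088)
n_3 = (-0.4981, +0.8671)
n_4 = (-0.9758, -0.2186)
n_5 = (-0.5004, -0.8658)
n_6 = (-0.0336, -0.9994)
n_7 = (+0.3816, -0.9243)
  (0,1): δ = 148.41°  ·
  (0,2): δ = 95.68°  ·
  (0,3): δ = 20.94°  ✓
  (0,4): δ = 51.81°  ·
  (0,5): δ = 99.16°  ·
  (0,6): δ = 127.26°  ·
  (0,7): δ = 151.62°  ·
  (1,2): δ = 127.27°  ·
  (1,3): δ = 52.53°  ·
  (1,4): δ = 20.22°  ✓
  (1,5): δ = 67.57°  ·
  (1,6): δ = 95.67°  ·
  (1,7): δ = 120.03°  ·
  (2,3): δ = 105.26°  ·
  (2,4): δ = 32.51°  ✓
  (2,5): δ = 14.84°  ✓
  (2,6): δ = 42.94°  ·
  (2,7): δ = 67.30°  ·
  (3,4): δ = 107.24°  ·
  (3,5): δ = 59.90°  ·
  (3,6): δ = 31.80°  ✓
  (3,7): δ = 7.44°  ✓
  (4,5): δ = 132.65°  ·
  (4,6): δ = 104.55°  ·
  (4,7): δ = 80.19°  ·
  (5,6): δ = 151.90°  ·
  (5,7): δ = 127.54°  ·
  (6,7): δ = 155.64°  ·
antipodal pairs: 6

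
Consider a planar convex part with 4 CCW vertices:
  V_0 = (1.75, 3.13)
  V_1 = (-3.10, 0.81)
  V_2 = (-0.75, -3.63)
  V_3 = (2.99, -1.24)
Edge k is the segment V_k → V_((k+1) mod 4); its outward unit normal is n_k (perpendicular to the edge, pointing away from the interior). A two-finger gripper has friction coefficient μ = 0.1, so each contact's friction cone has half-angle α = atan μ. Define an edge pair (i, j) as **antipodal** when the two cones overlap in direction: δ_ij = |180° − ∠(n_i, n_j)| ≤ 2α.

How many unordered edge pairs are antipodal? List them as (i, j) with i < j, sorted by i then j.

α = atan 0.1 = 5.71°;  2α = 11.42°
n_0 = (-0.4315, +0.9021)
n_1 = (-0.8838, -0.4678)
n_2 = (+0.5385, -0.8426)
n_3 = (+0.9620, +0.2730)
  (0,1): δ = 87.67°  ·
  (0,2): δ = 7.02°  ✓
  (0,3): δ = 80.28°  ·
  (1,2): δ = 85.31°  ·
  (1,3): δ = 12.05°  ·
  (2,3): δ = 106.74°  ·
antipodal pairs: 1

count = 1; pairs: (0,2)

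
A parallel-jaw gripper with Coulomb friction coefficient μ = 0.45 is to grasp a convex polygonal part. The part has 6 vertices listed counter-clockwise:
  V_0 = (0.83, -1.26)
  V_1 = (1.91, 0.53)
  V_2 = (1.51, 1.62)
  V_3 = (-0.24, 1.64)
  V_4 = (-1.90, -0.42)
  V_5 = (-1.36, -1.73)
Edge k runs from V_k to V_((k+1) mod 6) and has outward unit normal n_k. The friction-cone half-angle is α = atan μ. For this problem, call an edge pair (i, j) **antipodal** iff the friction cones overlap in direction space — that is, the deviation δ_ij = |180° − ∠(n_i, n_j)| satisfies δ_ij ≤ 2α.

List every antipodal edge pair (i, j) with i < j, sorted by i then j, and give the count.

count = 4; pairs: (0,3), (1,4), (2,5), (3,5)

α = atan 0.45 = 24.23°;  2α = 48.46°
n_0 = (+0.8562, -0.5166)
n_1 = (+0.9388, +0.3445)
n_2 = (+0.0114, +0.9999)
n_3 = (-0.7787, +0.6275)
n_4 = (-0.9245, -0.3811)
n_5 = (+0.2098, -0.9777)
  (0,1): δ = 128.74°  ·
  (0,2): δ = 59.55°  ·
  (0,3): δ = 7.76°  ✓
  (0,4): δ = 53.51°  ·
  (0,5): δ = 133.22°  ·
  (1,2): δ = 110.81°  ·
  (1,3): δ = 59.01°  ·
  (1,4): δ = 2.25°  ✓
  (1,5): δ = 81.96°  ·
  (2,3): δ = 128.21°  ·
  (2,4): δ = 66.94°  ·
  (2,5): δ = 12.77°  ✓
  (3,4): δ = 118.74°  ·
  (3,5): δ = 39.02°  ✓
  (4,5): δ = 100.29°  ·
antipodal pairs: 4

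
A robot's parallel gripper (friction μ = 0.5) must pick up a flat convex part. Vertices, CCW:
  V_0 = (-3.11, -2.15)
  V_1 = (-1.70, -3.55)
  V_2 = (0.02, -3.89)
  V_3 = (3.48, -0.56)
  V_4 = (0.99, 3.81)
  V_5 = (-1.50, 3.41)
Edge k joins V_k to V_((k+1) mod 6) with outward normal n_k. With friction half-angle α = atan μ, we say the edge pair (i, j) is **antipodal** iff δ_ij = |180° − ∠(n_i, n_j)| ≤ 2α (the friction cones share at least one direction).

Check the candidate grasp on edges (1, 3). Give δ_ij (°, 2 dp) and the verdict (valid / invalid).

δ = 49.14°, valid

α = atan 0.5 = 26.57°;  2α = 53.13°
edge 1: e_1 = (+1.72, -0.34);  n_1 = (-0.1939, -0.9810)
edge 3: e_3 = (-2.49, +4.37);  n_3 = (+0.8689, +0.4951)
∠(n_1, n_3) = 130.86°
δ = |180° − 130.86°| = 49.14°
49.14° ≤ 2α = 53.13°  →  valid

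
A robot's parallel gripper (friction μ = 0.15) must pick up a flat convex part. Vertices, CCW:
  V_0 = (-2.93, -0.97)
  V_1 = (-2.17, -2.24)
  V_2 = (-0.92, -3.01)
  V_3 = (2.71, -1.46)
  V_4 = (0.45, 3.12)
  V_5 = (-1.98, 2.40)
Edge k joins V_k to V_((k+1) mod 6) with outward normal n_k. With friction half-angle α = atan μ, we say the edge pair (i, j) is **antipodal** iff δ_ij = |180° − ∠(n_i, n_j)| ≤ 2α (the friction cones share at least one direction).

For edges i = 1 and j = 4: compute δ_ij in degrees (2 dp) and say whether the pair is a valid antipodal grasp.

α = atan 0.15 = 8.53°;  2α = 17.06°
edge 1: e_1 = (+1.25, -0.77);  n_1 = (-0.5245, -0.8514)
edge 4: e_4 = (-2.43, -0.72);  n_4 = (-0.2841, +0.9588)
∠(n_1, n_4) = 131.86°
δ = |180° − 131.86°| = 48.14°
48.14° > 2α = 17.06°  →  invalid

δ = 48.14°, invalid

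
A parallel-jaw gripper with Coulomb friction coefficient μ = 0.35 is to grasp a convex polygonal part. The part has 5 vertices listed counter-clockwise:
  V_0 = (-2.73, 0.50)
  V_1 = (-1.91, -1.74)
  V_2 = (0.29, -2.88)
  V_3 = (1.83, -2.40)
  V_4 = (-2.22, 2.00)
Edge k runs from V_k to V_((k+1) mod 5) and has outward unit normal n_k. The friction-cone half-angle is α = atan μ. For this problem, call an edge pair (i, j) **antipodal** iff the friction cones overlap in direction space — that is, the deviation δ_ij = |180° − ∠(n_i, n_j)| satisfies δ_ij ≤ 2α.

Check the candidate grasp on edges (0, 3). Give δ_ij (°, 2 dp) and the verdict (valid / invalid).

α = atan 0.35 = 19.29°;  2α = 38.58°
edge 0: e_0 = (+0.82, -2.24);  n_0 = (-0.9391, -0.3438)
edge 3: e_3 = (-4.05, +4.40);  n_3 = (+0.7358, +0.6772)
∠(n_0, n_3) = 157.48°
δ = |180° − 157.48°| = 22.52°
22.52° ≤ 2α = 38.58°  →  valid

δ = 22.52°, valid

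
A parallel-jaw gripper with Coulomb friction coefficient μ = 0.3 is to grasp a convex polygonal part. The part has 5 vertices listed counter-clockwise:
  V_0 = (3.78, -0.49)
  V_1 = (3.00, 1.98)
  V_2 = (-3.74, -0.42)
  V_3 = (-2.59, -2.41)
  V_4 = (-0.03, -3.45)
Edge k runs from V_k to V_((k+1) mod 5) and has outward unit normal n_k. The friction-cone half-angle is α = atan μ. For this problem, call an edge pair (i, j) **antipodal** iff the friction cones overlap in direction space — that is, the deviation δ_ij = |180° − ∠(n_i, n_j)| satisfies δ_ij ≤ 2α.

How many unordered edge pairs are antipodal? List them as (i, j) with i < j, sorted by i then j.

count = 2; pairs: (0,2), (1,4)

α = atan 0.3 = 16.70°;  2α = 33.40°
n_0 = (+0.9536, +0.3011)
n_1 = (-0.3355, +0.9421)
n_2 = (-0.8658, -0.5004)
n_3 = (-0.3764, -0.9265)
n_4 = (+0.6135, -0.7897)
  (0,1): δ = 87.93°  ·
  (0,2): δ = 12.50°  ✓
  (0,3): δ = 50.36°  ·
  (0,4): δ = 110.32°  ·
  (1,2): δ = 79.58°  ·
  (1,3): δ = 41.71°  ·
  (1,4): δ = 18.24°  ✓
  (2,3): δ = 142.13°  ·
  (2,4): δ = 82.18°  ·
  (3,4): δ = 120.05°  ·
antipodal pairs: 2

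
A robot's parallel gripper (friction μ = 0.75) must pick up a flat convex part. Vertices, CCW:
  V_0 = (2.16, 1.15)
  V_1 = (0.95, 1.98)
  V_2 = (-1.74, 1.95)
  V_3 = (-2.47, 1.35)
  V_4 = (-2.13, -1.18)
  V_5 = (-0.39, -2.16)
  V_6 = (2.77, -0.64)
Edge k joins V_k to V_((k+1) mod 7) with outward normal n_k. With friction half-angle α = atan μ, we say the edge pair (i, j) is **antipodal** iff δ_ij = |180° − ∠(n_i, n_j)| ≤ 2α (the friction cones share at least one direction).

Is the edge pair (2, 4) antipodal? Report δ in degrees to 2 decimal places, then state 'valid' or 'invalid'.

α = atan 0.75 = 36.87°;  2α = 73.74°
edge 2: e_2 = (-0.73, -0.60);  n_2 = (-0.6350, +0.7725)
edge 4: e_4 = (+1.74, -0.98);  n_4 = (-0.4907, -0.8713)
∠(n_2, n_4) = 111.19°
δ = |180° − 111.19°| = 68.81°
68.81° ≤ 2α = 73.74°  →  valid

δ = 68.81°, valid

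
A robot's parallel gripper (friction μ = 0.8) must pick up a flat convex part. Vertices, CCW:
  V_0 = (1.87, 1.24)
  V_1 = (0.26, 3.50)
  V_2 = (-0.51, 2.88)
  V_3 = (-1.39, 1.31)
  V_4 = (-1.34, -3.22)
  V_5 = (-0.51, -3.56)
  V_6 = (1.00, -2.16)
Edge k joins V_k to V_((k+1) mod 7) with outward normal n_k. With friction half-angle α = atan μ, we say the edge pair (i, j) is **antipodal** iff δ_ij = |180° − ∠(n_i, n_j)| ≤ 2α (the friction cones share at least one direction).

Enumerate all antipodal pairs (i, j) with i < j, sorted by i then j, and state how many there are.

count = 10; pairs: (0,2), (0,3), (0,4), (1,4), (1,5), (1,6), (2,5), (2,6), (3,5), (3,6)

α = atan 0.8 = 38.66°;  2α = 77.32°
n_0 = (+0.8145, +0.5802)
n_1 = (-0.6272, +0.7789)
n_2 = (-0.8723, +0.4889)
n_3 = (-0.9999, -0.0110)
n_4 = (-0.3791, -0.9254)
n_5 = (+0.6799, -0.7333)
n_6 = (+0.9688, -0.2479)
  (0,1): δ = 86.62°  ·
  (0,2): δ = 64.74°  ✓
  (0,3): δ = 34.83°  ✓
  (0,4): δ = 32.26°  ✓
  (0,5): δ = 97.37°  ·
  (0,6): δ = 130.18°  ·
  (1,2): δ = 158.11°  ·
  (1,3): δ = 128.21°  ·
  (1,4): δ = 61.12°  ✓
  (1,5): δ = 3.99°  ✓
  (1,6): δ = 36.81°  ✓
  (2,3): δ = 150.10°  ·
  (2,4): δ = 83.00°  ·
  (2,5): δ = 17.89°  ✓
  (2,6): δ = 14.92°  ✓
  (3,4): δ = 112.91°  ·
  (3,5): δ = 47.80°  ✓
  (3,6): δ = 14.99°  ✓
  (4,5): δ = 114.89°  ·
  (4,6): δ = 82.08°  ·
  (5,6): δ = 147.19°  ·
antipodal pairs: 10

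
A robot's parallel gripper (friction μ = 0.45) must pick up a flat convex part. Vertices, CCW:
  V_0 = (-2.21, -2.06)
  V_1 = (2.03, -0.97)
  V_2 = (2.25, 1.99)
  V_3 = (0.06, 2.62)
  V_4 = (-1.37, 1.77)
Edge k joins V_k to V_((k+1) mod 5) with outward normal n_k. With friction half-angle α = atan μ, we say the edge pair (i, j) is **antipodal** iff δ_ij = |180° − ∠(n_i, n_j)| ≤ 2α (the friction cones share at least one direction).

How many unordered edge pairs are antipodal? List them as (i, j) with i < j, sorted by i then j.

α = atan 0.45 = 24.23°;  2α = 48.46°
n_0 = (+0.2490, -0.9685)
n_1 = (+0.9972, -0.0741)
n_2 = (+0.2765, +0.9610)
n_3 = (-0.5110, +0.8596)
n_4 = (-0.9768, +0.2142)
  (0,1): δ = 108.67°  ·
  (0,2): δ = 30.47°  ✓
  (0,3): δ = 16.31°  ✓
  (0,4): δ = 63.21°  ·
  (1,2): δ = 101.80°  ·
  (1,3): δ = 55.02°  ·
  (1,4): δ = 8.12°  ✓
  (2,3): δ = 133.22°  ·
  (2,4): δ = 86.32°  ·
  (3,4): δ = 133.10°  ·
antipodal pairs: 3

count = 3; pairs: (0,2), (0,3), (1,4)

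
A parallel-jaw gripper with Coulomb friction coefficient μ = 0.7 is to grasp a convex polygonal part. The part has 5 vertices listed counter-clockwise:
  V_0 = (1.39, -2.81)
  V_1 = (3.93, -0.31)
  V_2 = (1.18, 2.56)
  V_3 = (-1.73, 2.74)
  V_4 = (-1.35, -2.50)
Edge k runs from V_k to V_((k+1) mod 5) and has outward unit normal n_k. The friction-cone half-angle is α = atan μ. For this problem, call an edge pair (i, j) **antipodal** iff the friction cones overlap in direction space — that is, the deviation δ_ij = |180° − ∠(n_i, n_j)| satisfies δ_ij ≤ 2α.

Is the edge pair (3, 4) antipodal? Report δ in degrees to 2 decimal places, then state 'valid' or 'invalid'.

δ = 100.60°, invalid

α = atan 0.7 = 34.99°;  2α = 69.98°
edge 3: e_3 = (+0.38, -5.24);  n_3 = (-0.9974, -0.0723)
edge 4: e_4 = (+2.74, -0.31);  n_4 = (-0.1124, -0.9937)
∠(n_3, n_4) = 79.40°
δ = |180° − 79.40°| = 100.60°
100.60° > 2α = 69.98°  →  invalid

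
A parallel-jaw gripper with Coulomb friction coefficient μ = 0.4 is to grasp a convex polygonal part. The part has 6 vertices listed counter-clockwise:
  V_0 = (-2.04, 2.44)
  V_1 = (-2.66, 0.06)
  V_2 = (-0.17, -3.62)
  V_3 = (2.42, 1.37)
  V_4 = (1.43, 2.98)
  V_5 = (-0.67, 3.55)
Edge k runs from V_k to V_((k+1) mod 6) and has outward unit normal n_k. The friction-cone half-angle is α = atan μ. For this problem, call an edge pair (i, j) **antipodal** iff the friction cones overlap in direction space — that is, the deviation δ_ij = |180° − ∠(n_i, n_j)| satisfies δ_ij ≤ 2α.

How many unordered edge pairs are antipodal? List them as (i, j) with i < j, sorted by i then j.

α = atan 0.4 = 21.80°;  2α = 43.60°
n_0 = (-0.9677, +0.2521)
n_1 = (-0.8282, -0.5604)
n_2 = (+0.8876, -0.4607)
n_3 = (+0.8518, +0.5238)
n_4 = (+0.2620, +0.9651)
n_5 = (-0.6295, +0.7770)
  (0,1): δ = 131.32°  ·
  (0,2): δ = 12.83°  ✓
  (0,3): δ = 46.19°  ·
  (0,4): δ = 89.42°  ·
  (0,5): δ = 143.62°  ·
  (1,2): δ = 61.51°  ·
  (1,3): δ = 2.50°  ✓
  (1,4): δ = 40.73°  ✓
  (1,5): δ = 94.93°  ·
  (2,3): δ = 120.98°  ·
  (2,4): δ = 77.75°  ·
  (2,5): δ = 23.55°  ✓
  (3,4): δ = 136.77°  ·
  (3,5): δ = 82.57°  ·
  (4,5): δ = 125.80°  ·
antipodal pairs: 4

count = 4; pairs: (0,2), (1,3), (1,4), (2,5)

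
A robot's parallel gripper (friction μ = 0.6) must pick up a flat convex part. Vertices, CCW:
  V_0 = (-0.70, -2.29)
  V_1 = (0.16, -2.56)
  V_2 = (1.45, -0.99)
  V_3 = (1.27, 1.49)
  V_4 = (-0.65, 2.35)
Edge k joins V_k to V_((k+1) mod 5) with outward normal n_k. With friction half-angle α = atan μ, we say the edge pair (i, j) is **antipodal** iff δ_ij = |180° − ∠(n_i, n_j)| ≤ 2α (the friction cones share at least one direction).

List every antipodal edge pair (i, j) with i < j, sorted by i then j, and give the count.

count = 3; pairs: (0,3), (1,4), (2,4)

α = atan 0.6 = 30.96°;  2α = 61.93°
n_0 = (-0.2995, -0.9541)
n_1 = (+0.7726, -0.6348)
n_2 = (+0.9974, +0.0724)
n_3 = (+0.4088, +0.9126)
n_4 = (-0.9999, +0.0108)
  (0,1): δ = 111.98°  ·
  (0,2): δ = 68.42°  ·
  (0,3): δ = 6.70°  ✓
  (0,4): δ = 106.81°  ·
  (1,2): δ = 136.44°  ·
  (1,3): δ = 74.72°  ·
  (1,4): δ = 38.79°  ✓
  (2,3): δ = 118.28°  ·
  (2,4): δ = 4.77°  ✓
  (3,4): δ = 66.49°  ·
antipodal pairs: 3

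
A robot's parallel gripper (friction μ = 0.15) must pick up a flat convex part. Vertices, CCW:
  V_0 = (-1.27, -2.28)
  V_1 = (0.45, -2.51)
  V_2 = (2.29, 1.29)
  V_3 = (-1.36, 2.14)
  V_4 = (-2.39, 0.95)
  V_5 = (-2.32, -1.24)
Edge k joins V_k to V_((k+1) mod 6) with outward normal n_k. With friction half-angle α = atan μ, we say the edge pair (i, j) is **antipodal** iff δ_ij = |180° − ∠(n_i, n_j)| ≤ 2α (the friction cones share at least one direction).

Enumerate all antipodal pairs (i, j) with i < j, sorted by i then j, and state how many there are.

count = 2; pairs: (0,2), (1,3)

α = atan 0.15 = 8.53°;  2α = 17.06°
n_0 = (-0.1325, -0.9912)
n_1 = (+0.9000, -0.4358)
n_2 = (+0.2268, +0.9739)
n_3 = (-0.7561, +0.6544)
n_4 = (-0.9995, -0.0319)
n_5 = (-0.7037, -0.7105)
  (0,1): δ = 108.22°  ·
  (0,2): δ = 5.49°  ✓
  (0,3): δ = 56.74°  ·
  (0,4): δ = 99.45°  ·
  (0,5): δ = 142.89°  ·
  (1,2): δ = 77.27°  ·
  (1,3): δ = 15.04°  ✓
  (1,4): δ = 27.67°  ·
  (1,5): δ = 71.11°  ·
  (2,3): δ = 117.77°  ·
  (2,4): δ = 75.06°  ·
  (2,5): δ = 31.62°  ·
  (3,4): δ = 137.29°  ·
  (3,5): δ = 93.85°  ·
  (4,5): δ = 136.56°  ·
antipodal pairs: 2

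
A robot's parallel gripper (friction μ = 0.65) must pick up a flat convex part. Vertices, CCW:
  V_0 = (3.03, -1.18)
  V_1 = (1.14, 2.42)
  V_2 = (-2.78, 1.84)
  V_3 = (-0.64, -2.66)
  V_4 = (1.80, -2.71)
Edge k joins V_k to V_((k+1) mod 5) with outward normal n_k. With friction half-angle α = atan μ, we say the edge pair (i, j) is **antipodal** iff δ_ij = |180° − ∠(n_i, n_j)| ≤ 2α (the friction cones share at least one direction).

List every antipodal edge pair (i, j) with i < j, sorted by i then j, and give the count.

count = 5; pairs: (0,2), (0,3), (1,3), (1,4), (2,4)

α = atan 0.65 = 33.02°;  2α = 66.05°
n_0 = (+0.8854, +0.4648)
n_1 = (-0.1464, +0.9892)
n_2 = (-0.9031, -0.4295)
n_3 = (-0.0205, -0.9998)
n_4 = (+0.7794, -0.6266)
  (0,1): δ = 109.28°  ·
  (0,2): δ = 2.27°  ✓
  (0,3): δ = 61.13°  ✓
  (0,4): δ = 113.50°  ·
  (1,2): δ = 72.98°  ·
  (1,3): δ = 9.59°  ✓
  (1,4): δ = 42.79°  ✓
  (2,3): δ = 116.61°  ·
  (2,4): δ = 64.23°  ✓
  (3,4): δ = 127.62°  ·
antipodal pairs: 5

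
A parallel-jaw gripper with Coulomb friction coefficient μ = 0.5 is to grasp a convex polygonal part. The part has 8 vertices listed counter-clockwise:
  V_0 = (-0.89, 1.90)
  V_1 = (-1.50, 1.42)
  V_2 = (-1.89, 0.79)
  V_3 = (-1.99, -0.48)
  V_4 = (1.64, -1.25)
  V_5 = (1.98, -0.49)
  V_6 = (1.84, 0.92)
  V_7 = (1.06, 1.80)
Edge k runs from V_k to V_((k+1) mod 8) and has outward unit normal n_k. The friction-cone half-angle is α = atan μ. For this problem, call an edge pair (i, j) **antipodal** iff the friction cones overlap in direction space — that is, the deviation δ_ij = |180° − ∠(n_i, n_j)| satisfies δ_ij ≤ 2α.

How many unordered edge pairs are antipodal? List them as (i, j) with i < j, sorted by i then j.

α = atan 0.5 = 26.57°;  2α = 53.13°
n_0 = (-0.6184, +0.7859)
n_1 = (-0.8503, +0.5264)
n_2 = (-0.9969, +0.0785)
n_3 = (-0.2075, -0.9782)
n_4 = (+0.9128, -0.4084)
n_5 = (+0.9951, +0.0988)
n_6 = (+0.7483, +0.6633)
n_7 = (+0.0512, +0.9987)
  (0,1): δ = 159.96°  ·
  (0,2): δ = 132.70°  ·
  (0,3): δ = 50.17°  ✓
  (0,4): δ = 27.70°  ✓
  (0,5): δ = 57.47°  ·
  (0,6): δ = 93.35°  ·
  (0,7): δ = 138.87°  ·
  (1,2): δ = 152.74°  ·
  (1,3): δ = 70.22°  ·
  (1,4): δ = 7.66°  ✓
  (1,5): δ = 37.43°  ✓
  (1,6): δ = 73.31°  ·
  (1,7): δ = 118.82°  ·
  (2,3): δ = 97.47°  ·
  (2,4): δ = 19.60°  ✓
  (2,5): δ = 10.17°  ✓
  (2,6): δ = 46.05°  ✓
  (2,7): δ = 91.57°  ·
  (3,4): δ = 102.13°  ·
  (3,5): δ = 72.35°  ·
  (3,6): δ = 36.47°  ✓
  (3,7): δ = 9.04°  ✓
  (4,5): δ = 150.23°  ·
  (4,6): δ = 114.35°  ·
  (4,7): δ = 68.83°  ·
  (5,6): δ = 144.12°  ·
  (5,7): δ = 98.61°  ·
  (6,7): δ = 134.49°  ·
antipodal pairs: 9

count = 9; pairs: (0,3), (0,4), (1,4), (1,5), (2,4), (2,5), (2,6), (3,6), (3,7)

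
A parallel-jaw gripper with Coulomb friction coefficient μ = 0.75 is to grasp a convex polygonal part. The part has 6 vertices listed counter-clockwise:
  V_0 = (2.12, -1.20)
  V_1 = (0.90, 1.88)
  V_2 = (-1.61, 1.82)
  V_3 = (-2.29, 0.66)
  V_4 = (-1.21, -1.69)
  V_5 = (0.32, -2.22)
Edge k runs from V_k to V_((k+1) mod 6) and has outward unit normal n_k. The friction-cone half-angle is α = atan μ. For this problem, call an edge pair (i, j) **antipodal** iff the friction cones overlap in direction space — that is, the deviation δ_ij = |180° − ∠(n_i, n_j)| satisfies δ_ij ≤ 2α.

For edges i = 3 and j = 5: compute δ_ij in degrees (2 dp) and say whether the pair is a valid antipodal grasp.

α = atan 0.75 = 36.87°;  2α = 73.74°
edge 3: e_3 = (+1.08, -2.35);  n_3 = (-0.9086, -0.4176)
edge 5: e_5 = (+1.80, +1.02);  n_5 = (+0.4930, -0.8700)
∠(n_3, n_5) = 94.86°
δ = |180° − 94.86°| = 85.14°
85.14° > 2α = 73.74°  →  invalid

δ = 85.14°, invalid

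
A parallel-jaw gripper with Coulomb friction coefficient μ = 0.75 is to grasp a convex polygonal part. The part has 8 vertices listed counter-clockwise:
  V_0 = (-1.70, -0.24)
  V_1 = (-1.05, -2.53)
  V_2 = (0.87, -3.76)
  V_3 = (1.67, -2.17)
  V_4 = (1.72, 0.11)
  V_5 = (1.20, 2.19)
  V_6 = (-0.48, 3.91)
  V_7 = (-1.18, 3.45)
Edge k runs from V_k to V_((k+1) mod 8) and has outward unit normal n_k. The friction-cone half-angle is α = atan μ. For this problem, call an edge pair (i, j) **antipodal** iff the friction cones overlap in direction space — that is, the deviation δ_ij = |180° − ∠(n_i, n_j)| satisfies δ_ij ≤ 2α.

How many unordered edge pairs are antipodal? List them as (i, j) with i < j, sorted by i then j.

α = atan 0.75 = 36.87°;  2α = 73.74°
n_0 = (-0.9620, -0.2731)
n_1 = (-0.5394, -0.8420)
n_2 = (+0.8933, -0.4495)
n_3 = (+0.9998, -0.0219)
n_4 = (+0.9701, +0.2425)
n_5 = (+0.7154, +0.6987)
n_6 = (-0.5492, +0.8357)
n_7 = (-0.9902, +0.1395)
  (0,1): δ = 138.49°  ·
  (0,2): δ = 42.56°  ✓
  (0,3): δ = 17.10°  ✓
  (0,4): δ = 1.81°  ✓
  (0,5): δ = 28.48°  ✓
  (0,6): δ = 107.46°  ·
  (0,7): δ = 156.13°  ·
  (1,2): δ = 84.06°  ·
  (1,3): δ = 58.61°  ✓
  (1,4): δ = 43.32°  ✓
  (1,5): δ = 13.03°  ✓
  (1,6): δ = 65.96°  ✓
  (1,7): δ = 114.62°  ·
  (2,3): δ = 154.55°  ·
  (2,4): δ = 139.25°  ·
  (2,5): δ = 108.97°  ·
  (2,6): δ = 29.98°  ✓
  (2,7): δ = 18.69°  ✓
  (3,4): δ = 164.71°  ·
  (3,5): δ = 134.42°  ·
  (3,6): δ = 55.43°  ✓
  (3,7): δ = 6.77°  ✓
  (4,5): δ = 149.71°  ·
  (4,6): δ = 70.73°  ✓
  (4,7): δ = 22.06°  ✓
  (5,6): δ = 101.02°  ·
  (5,7): δ = 52.35°  ✓
  (6,7): δ = 131.33°  ·
antipodal pairs: 15

count = 15; pairs: (0,2), (0,3), (0,4), (0,5), (1,3), (1,4), (1,5), (1,6), (2,6), (2,7), (3,6), (3,7), (4,6), (4,7), (5,7)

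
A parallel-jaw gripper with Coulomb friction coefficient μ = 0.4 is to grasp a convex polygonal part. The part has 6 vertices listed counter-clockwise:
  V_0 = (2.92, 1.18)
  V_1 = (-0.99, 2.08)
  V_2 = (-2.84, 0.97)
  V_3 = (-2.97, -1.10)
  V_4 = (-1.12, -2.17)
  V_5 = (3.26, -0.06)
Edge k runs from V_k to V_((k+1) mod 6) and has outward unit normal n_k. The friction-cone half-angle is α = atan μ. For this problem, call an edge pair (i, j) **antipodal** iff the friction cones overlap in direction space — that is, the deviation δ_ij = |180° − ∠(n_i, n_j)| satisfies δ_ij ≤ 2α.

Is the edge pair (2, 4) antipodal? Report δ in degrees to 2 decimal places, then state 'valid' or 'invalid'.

α = atan 0.4 = 21.80°;  2α = 43.60°
edge 2: e_2 = (-0.13, -2.07);  n_2 = (-0.9980, +0.0627)
edge 4: e_4 = (+4.38, +2.11);  n_4 = (+0.4340, -0.9009)
∠(n_2, n_4) = 119.32°
δ = |180° − 119.32°| = 60.68°
60.68° > 2α = 43.60°  →  invalid

δ = 60.68°, invalid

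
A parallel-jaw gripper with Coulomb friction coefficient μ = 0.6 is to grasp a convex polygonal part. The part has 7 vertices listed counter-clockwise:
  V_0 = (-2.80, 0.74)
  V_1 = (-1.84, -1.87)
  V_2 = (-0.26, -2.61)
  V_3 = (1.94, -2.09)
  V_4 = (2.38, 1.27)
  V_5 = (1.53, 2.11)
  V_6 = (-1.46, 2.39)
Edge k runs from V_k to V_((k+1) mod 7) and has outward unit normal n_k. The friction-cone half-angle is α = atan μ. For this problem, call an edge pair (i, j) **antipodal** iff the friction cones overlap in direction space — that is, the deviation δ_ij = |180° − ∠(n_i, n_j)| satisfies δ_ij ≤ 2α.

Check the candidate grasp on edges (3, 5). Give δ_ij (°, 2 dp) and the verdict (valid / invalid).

α = atan 0.6 = 30.96°;  2α = 61.93°
edge 3: e_3 = (+0.44, +3.36);  n_3 = (+0.9915, -0.1298)
edge 5: e_5 = (-2.99, +0.28);  n_5 = (+0.0932, +0.9956)
∠(n_3, n_5) = 92.11°
δ = |180° − 92.11°| = 87.89°
87.89° > 2α = 61.93°  →  invalid

δ = 87.89°, invalid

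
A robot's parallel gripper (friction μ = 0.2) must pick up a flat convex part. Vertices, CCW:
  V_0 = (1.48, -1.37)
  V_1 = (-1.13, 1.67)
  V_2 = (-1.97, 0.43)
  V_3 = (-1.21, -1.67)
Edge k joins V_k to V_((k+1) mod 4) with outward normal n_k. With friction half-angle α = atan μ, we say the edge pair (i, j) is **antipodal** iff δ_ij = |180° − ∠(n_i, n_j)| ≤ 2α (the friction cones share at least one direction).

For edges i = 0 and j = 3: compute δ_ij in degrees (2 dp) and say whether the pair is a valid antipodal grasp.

α = atan 0.2 = 11.31°;  2α = 22.62°
edge 0: e_0 = (-2.61, +3.04);  n_0 = (+0.7587, +0.6514)
edge 3: e_3 = (+2.69, +0.30);  n_3 = (+0.1108, -0.9938)
∠(n_0, n_3) = 124.28°
δ = |180° − 124.28°| = 55.72°
55.72° > 2α = 22.62°  →  invalid

δ = 55.72°, invalid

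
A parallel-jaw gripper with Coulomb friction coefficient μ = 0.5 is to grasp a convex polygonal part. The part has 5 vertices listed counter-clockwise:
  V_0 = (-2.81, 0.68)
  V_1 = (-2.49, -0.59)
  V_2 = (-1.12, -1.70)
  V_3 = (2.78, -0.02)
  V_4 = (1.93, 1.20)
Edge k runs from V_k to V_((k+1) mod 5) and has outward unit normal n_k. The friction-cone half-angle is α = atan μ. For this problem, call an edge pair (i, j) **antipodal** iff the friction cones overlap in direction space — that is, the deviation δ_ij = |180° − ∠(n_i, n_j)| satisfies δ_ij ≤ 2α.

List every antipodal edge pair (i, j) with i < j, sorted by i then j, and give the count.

count = 4; pairs: (0,3), (1,3), (1,4), (2,4)

α = atan 0.5 = 26.57°;  2α = 53.13°
n_0 = (-0.9697, -0.2443)
n_1 = (-0.6295, -0.7770)
n_2 = (+0.3956, -0.9184)
n_3 = (+0.8205, +0.5717)
n_4 = (-0.1091, +0.9940)
  (0,1): δ = 143.16°  ·
  (0,2): δ = 80.84°  ·
  (0,3): δ = 20.72°  ✓
  (0,4): δ = 82.12°  ·
  (1,2): δ = 117.68°  ·
  (1,3): δ = 16.12°  ✓
  (1,4): δ = 45.28°  ✓
  (2,3): δ = 78.44°  ·
  (2,4): δ = 17.04°  ✓
  (3,4): δ = 118.61°  ·
antipodal pairs: 4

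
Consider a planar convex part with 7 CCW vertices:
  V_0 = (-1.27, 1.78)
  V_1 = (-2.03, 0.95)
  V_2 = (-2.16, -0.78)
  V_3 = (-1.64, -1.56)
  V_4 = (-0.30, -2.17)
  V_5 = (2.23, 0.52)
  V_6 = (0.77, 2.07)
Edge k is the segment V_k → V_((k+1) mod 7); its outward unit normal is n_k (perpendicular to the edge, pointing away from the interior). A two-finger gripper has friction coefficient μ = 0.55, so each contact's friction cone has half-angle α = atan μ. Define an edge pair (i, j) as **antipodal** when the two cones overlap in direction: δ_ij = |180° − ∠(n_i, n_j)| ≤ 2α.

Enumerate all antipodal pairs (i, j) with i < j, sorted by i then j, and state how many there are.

α = atan 0.55 = 28.81°;  2α = 57.62°
n_0 = (-0.7375, +0.6753)
n_1 = (-0.9972, +0.0749)
n_2 = (-0.8321, -0.5547)
n_3 = (-0.4143, -0.9101)
n_4 = (+0.7284, -0.6851)
n_5 = (+0.7279, +0.6857)
n_6 = (-0.1407, +0.9900)
  (0,1): δ = 141.82°  ·
  (0,2): δ = 103.83°  ·
  (0,3): δ = 72.00°  ·
  (0,4): δ = 0.77°  ✓
  (0,5): δ = 85.77°  ·
  (0,6): δ = 140.57°  ·
  (1,2): δ = 142.01°  ·
  (1,3): δ = 110.18°  ·
  (1,4): δ = 38.95°  ✓
  (1,5): δ = 47.58°  ✓
  (1,6): δ = 102.39°  ·
  (2,3): δ = 148.17°  ·
  (2,4): δ = 76.93°  ·
  (2,5): δ = 9.60°  ✓
  (2,6): δ = 64.40°  ·
  (3,4): δ = 108.77°  ·
  (3,5): δ = 22.24°  ✓
  (3,6): δ = 32.57°  ✓
  (4,5): δ = 93.47°  ·
  (4,6): δ = 38.66°  ✓
  (5,6): δ = 125.20°  ·
antipodal pairs: 7

count = 7; pairs: (0,4), (1,4), (1,5), (2,5), (3,5), (3,6), (4,6)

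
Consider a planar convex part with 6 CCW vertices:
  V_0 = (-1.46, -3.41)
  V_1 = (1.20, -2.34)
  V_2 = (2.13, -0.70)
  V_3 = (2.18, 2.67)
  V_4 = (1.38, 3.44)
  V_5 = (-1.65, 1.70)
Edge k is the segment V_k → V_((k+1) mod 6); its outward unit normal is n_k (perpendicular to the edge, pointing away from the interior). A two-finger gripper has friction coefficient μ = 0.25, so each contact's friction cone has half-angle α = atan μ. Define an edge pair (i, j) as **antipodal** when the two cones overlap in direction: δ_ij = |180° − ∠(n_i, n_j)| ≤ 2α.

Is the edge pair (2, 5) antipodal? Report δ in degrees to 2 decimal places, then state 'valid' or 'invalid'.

δ = 2.98°, valid

α = atan 0.25 = 14.04°;  2α = 28.07°
edge 2: e_2 = (+0.05, +3.37);  n_2 = (+0.9999, -0.0148)
edge 5: e_5 = (+0.19, -5.11);  n_5 = (-0.9993, -0.0372)
∠(n_2, n_5) = 177.02°
δ = |180° − 177.02°| = 2.98°
2.98° ≤ 2α = 28.07°  →  valid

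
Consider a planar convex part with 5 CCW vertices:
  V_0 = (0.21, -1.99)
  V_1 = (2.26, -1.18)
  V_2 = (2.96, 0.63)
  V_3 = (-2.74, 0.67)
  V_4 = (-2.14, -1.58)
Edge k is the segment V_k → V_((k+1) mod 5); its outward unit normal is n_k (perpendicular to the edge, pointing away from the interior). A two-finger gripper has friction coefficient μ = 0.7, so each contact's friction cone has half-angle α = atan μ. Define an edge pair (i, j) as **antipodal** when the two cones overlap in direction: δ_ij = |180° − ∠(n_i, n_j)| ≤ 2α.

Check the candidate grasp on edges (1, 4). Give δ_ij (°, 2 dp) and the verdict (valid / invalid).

δ = 101.25°, invalid

α = atan 0.7 = 34.99°;  2α = 69.98°
edge 1: e_1 = (+0.70, +1.81);  n_1 = (+0.9327, -0.3607)
edge 4: e_4 = (+2.35, -0.41);  n_4 = (-0.1719, -0.9851)
∠(n_1, n_4) = 78.75°
δ = |180° − 78.75°| = 101.25°
101.25° > 2α = 69.98°  →  invalid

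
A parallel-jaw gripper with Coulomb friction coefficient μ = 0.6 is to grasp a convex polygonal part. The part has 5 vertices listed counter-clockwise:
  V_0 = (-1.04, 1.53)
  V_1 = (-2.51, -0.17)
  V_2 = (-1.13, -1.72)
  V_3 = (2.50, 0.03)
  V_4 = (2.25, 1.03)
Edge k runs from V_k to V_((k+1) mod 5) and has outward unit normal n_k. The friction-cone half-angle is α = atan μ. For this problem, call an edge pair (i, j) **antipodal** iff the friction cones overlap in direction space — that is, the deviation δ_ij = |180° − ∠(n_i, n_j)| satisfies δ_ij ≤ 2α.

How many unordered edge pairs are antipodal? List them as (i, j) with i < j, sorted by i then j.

α = atan 0.6 = 30.96°;  2α = 61.93°
n_0 = (-0.7564, +0.6541)
n_1 = (-0.7469, -0.6650)
n_2 = (+0.4343, -0.9008)
n_3 = (+0.9701, +0.2425)
n_4 = (+0.1503, +0.9886)
  (0,1): δ = 97.47°  ·
  (0,2): δ = 23.41°  ✓
  (0,3): δ = 54.89°  ✓
  (0,4): δ = 122.21°  ·
  (1,2): δ = 105.94°  ·
  (1,3): δ = 27.64°  ✓
  (1,4): δ = 39.68°  ✓
  (2,3): δ = 101.70°  ·
  (2,4): δ = 34.38°  ✓
  (3,4): δ = 112.68°  ·
antipodal pairs: 5

count = 5; pairs: (0,2), (0,3), (1,3), (1,4), (2,4)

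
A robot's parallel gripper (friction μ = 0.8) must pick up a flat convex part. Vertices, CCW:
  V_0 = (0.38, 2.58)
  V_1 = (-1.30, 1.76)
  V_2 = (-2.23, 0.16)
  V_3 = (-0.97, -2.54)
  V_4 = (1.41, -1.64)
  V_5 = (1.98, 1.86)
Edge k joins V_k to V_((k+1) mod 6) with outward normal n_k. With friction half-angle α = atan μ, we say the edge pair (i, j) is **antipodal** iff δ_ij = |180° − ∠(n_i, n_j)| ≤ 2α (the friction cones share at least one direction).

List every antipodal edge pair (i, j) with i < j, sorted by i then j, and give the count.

α = atan 0.8 = 38.66°;  2α = 77.32°
n_0 = (-0.4386, +0.8987)
n_1 = (-0.8646, +0.5025)
n_2 = (-0.9062, -0.4229)
n_3 = (+0.3537, -0.9354)
n_4 = (+0.9870, -0.1607)
n_5 = (+0.4104, +0.9119)
  (0,1): δ = 146.18°  ·
  (0,2): δ = 91.00°  ·
  (0,3): δ = 5.30°  ✓
  (0,4): δ = 54.73°  ✓
  (0,5): δ = 129.76°  ·
  (1,2): δ = 124.82°  ·
  (1,3): δ = 39.12°  ✓
  (1,4): δ = 20.92°  ✓
  (1,5): δ = 95.94°  ·
  (2,3): δ = 94.30°  ·
  (2,4): δ = 34.27°  ✓
  (2,5): δ = 40.76°  ✓
  (3,4): δ = 119.96°  ·
  (3,5): δ = 44.94°  ✓
  (4,5): δ = 104.98°  ·
antipodal pairs: 7

count = 7; pairs: (0,3), (0,4), (1,3), (1,4), (2,4), (2,5), (3,5)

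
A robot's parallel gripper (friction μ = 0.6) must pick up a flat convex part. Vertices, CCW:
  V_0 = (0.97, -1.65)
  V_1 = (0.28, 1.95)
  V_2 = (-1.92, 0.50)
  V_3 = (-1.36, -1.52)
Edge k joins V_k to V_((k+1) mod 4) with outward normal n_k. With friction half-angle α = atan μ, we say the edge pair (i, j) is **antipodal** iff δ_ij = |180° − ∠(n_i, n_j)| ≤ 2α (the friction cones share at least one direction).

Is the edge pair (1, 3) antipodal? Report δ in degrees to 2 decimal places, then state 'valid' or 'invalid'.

δ = 36.58°, valid

α = atan 0.6 = 30.96°;  2α = 61.93°
edge 1: e_1 = (-2.20, -1.45);  n_1 = (-0.5503, +0.8350)
edge 3: e_3 = (+2.33, -0.13);  n_3 = (-0.0557, -0.9984)
∠(n_1, n_3) = 143.42°
δ = |180° − 143.42°| = 36.58°
36.58° ≤ 2α = 61.93°  →  valid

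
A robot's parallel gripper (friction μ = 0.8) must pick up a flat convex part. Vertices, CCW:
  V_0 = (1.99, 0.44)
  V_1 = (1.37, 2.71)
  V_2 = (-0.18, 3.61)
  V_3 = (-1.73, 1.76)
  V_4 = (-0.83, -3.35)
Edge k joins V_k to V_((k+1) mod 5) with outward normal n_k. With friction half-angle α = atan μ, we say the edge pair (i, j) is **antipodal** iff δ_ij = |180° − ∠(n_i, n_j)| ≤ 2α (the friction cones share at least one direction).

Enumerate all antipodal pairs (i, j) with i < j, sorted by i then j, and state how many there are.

count = 5; pairs: (0,2), (0,3), (1,3), (2,4), (3,4)

α = atan 0.8 = 38.66°;  2α = 77.32°
n_0 = (+0.9647, +0.2635)
n_1 = (+0.5021, +0.8648)
n_2 = (-0.7665, +0.6422)
n_3 = (-0.9848, -0.1735)
n_4 = (+0.8023, -0.5969)
  (0,1): δ = 135.42°  ·
  (0,2): δ = 55.23°  ✓
  (0,3): δ = 5.29°  ✓
  (0,4): δ = 128.07°  ·
  (1,2): δ = 99.82°  ·
  (1,3): δ = 49.87°  ✓
  (1,4): δ = 83.49°  ·
  (2,3): δ = 130.05°  ·
  (2,4): δ = 3.31°  ✓
  (3,4): δ = 46.64°  ✓
antipodal pairs: 5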